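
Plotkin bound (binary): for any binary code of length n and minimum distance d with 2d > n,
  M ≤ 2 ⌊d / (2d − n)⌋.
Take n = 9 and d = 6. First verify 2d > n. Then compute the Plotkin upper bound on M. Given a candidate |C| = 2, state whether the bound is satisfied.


Plotkin bound M ≤ 4; given |C| = 2 ≤ bound (satisfied).

Check applicability: 2d = 12, n = 9.
2d − n = 3 > 0, so Plotkin applies.
Compute d/(2d−n) = 6/3 ≈ 2.0000.
⌊d/(2d−n)⌋ = 2.
Plotkin bound: M ≤ 2·2 = 4.
Given |C| = 2, check: satisfied.
This |C| is below the Plotkin bound.


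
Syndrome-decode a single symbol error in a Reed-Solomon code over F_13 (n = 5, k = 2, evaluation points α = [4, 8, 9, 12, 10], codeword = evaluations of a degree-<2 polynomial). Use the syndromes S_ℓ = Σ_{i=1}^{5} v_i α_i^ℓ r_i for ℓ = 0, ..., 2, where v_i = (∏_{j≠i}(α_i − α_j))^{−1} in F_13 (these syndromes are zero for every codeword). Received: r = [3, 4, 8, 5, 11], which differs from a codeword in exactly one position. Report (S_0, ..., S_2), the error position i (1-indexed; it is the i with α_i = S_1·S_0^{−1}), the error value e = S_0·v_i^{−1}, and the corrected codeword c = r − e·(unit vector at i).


S = (10, 12, 4), error at position 3, error magnitude e = 7, c = [3, 4, 1, 5, 11].

Step 1: column multipliers v_i = (∏_{j≠i}(α_i − α_j))^{−1} mod 13.
  i = 1 (α = 4): (4−8)(4−9)(4−12)(4−10) = (−4)·(−5)·(−8)·(−6) = 960 ≡ 11, so v_1 = 11^{−1} = 6 (mod 13).
  i = 2 (α = 8): (8−4)(8−9)(8−12)(8−10) = 4·(−1)·(−4)·(−2) = −32 ≡ 7, so v_2 = 7^{−1} = 2 (mod 13).
  i = 3 (α = 9): (9−4)(9−8)(9−12)(9−10) = 5·1·(−3)·(−1) = 15 ≡ 2, so v_3 = 2^{−1} = 7 (mod 13).
  i = 4 (α = 12): (12−4)(12−8)(12−9)(12−10) = 8·4·3·2 = 192 ≡ 10, so v_4 = 10^{−1} = 4 (mod 13).
  i = 5 (α = 10): (10−4)(10−8)(10−9)(10−12) = 6·2·1·(−2) = −24 ≡ 2, so v_5 = 2^{−1} = 7 (mod 13).
  v = [6, 2, 7, 4, 7].
Step 2: syndromes of r = [3, 4, 8, 5, 11] (all sums mod 13).
  S_0 = Σ v_i r_i = 6·3 + 2·4 + 7·8 + 4·5 + 7·11 = 179 ≡ 10.
  S_1 = Σ v_i α_i r_i = 6·4·3 + 2·8·4 + 7·9·8 + 4·12·5 + 7·10·11 = 1650 ≡ 12.
  α_i^2 mod 13 = [3, 12, 3, 1, 9].
  S_2 = Σ v_i α_i^2 r_i = 6·3·3 + 2·12·4 + 7·3·8 + 4·1·5 + 7·9·11 = 1031 ≡ 4.
  S = (10, 12, 4) ≠ 0, so r is not a codeword (an error is present).
Step 3: locate the error. For a single error e at position i, S_ℓ = v_i·e·α_i^ℓ, so α_err = S_1/S_0.
  S_0^{−1} = 10^{−1} = 4 (mod 13), so α_err = 12·4 = 48 ≡ 9 = α_3. Error position i = 3.
  Consistency check: S_2/S_1 = 4·12 = 48 ≡ 9 = α_err ✓ (single-error assumption holds).
Step 4: error magnitude e = S_0/v_3 = S_0·∏_{j≠3}(α_3 − α_j) = 10·2 = 20 ≡ 7 (mod 13).
Step 5: correct position 3: c_3 = r_3 − e = 8 − 7 ≡ 1 (mod 13). Hence c = [3, 4, 1, 5, 11].
  Check: interpolating c through the α_i gives m(x) = 2 + 10·x (degree < 2) with m(α_i) = c_i for every i, so c is indeed a codeword.


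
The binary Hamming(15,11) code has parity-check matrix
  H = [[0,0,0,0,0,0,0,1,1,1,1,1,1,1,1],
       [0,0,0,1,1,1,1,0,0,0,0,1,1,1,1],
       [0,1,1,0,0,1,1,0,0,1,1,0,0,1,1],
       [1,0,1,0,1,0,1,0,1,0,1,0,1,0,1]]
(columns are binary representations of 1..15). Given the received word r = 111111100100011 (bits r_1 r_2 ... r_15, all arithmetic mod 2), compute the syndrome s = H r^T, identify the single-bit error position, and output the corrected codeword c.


s = (1, 0, 1, 1)^T, error position = 11, corrected codeword c = 111111100110011

Compute s = H r^T mod 2 one row at a time:
  s_1 = 0 + 0 + 1 + 0 + 0 + 0 + 1 + 1 = 3 ≡ 1 (mod 2).
  s_2 = 1 + 1 + 1 + 1 + 0 + 0 + 1 + 1 = 6 ≡ 0 (mod 2).
  s_3 = 1 + 1 + 1 + 1 + 1 + 0 + 1 + 1 = 7 ≡ 1 (mod 2).
  s_4 = 1 + 1 + 1 + 1 + 0 + 0 + 0 + 1 = 5 ≡ 1 (mod 2).
s = (1, 0, 1, 1)^T — this equals column 11 of H (binary 1011), so error is at position 11.
Correct: flip bit 11 of r = 111111100100011 to get c = 111111100110011.


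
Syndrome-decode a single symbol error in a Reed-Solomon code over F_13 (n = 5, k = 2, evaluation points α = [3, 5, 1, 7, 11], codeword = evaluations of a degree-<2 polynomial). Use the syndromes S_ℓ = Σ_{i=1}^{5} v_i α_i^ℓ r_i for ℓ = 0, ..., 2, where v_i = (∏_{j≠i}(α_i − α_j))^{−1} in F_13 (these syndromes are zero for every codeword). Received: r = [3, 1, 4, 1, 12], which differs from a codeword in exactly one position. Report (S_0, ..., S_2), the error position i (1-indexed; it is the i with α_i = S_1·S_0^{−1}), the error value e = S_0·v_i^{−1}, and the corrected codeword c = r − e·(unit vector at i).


S = (5, 12, 8), error at position 2, error magnitude e = 12, c = [3, 2, 4, 1, 12].

Step 1: column multipliers v_i = (∏_{j≠i}(α_i − α_j))^{−1} mod 13.
  i = 1 (α = 3): (3−5)(3−1)(3−7)(3−11) = (−2)·2·(−4)·(−8) = −128 ≡ 2, so v_1 = 2^{−1} = 7 (mod 13).
  i = 2 (α = 5): (5−3)(5−1)(5−7)(5−11) = 2·4·(−2)·(−6) = 96 ≡ 5, so v_2 = 5^{−1} = 8 (mod 13).
  i = 3 (α = 1): (1−3)(1−5)(1−7)(1−11) = (−2)·(−4)·(−6)·(−10) = 480 ≡ 12, so v_3 = 12^{−1} = 12 (mod 13).
  i = 4 (α = 7): (7−3)(7−5)(7−1)(7−11) = 4·2·6·(−4) = −192 ≡ 3, so v_4 = 3^{−1} = 9 (mod 13).
  i = 5 (α = 11): (11−3)(11−5)(11−1)(11−7) = 8·6·10·4 = 1920 ≡ 9, so v_5 = 9^{−1} = 3 (mod 13).
  v = [7, 8, 12, 9, 3].
Step 2: syndromes of r = [3, 1, 4, 1, 12] (all sums mod 13).
  S_0 = Σ v_i r_i = 7·3 + 8·1 + 12·4 + 9·1 + 3·12 = 122 ≡ 5.
  S_1 = Σ v_i α_i r_i = 7·3·3 + 8·5·1 + 12·1·4 + 9·7·1 + 3·11·12 = 610 ≡ 12.
  α_i^2 mod 13 = [9, 12, 1, 10, 4].
  S_2 = Σ v_i α_i^2 r_i = 7·9·3 + 8·12·1 + 12·1·4 + 9·10·1 + 3·4·12 = 567 ≡ 8.
  S = (5, 12, 8) ≠ 0, so r is not a codeword (an error is present).
Step 3: locate the error. For a single error e at position i, S_ℓ = v_i·e·α_i^ℓ, so α_err = S_1/S_0.
  S_0^{−1} = 5^{−1} = 8 (mod 13), so α_err = 12·8 = 96 ≡ 5 = α_2. Error position i = 2.
  Consistency check: S_2/S_1 = 8·12 = 96 ≡ 5 = α_err ✓ (single-error assumption holds).
Step 4: error magnitude e = S_0/v_2 = S_0·∏_{j≠2}(α_2 − α_j) = 5·5 = 25 ≡ 12 (mod 13).
Step 5: correct position 2: c_2 = r_2 − e = 1 − 12 ≡ 2 (mod 13). Hence c = [3, 2, 4, 1, 12].
  Check: interpolating c through the α_i gives m(x) = 11 + 6·x (degree < 2) with m(α_i) = c_i for every i, so c is indeed a codeword.


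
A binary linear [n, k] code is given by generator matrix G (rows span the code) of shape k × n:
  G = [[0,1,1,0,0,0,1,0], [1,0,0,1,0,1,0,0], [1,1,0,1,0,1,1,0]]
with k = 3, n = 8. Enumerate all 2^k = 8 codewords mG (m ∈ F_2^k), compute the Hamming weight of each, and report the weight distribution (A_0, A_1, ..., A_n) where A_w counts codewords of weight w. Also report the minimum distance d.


Weight distribution: A_0 = 1, A_1 = 1, A_2 = 1, A_3 = 2, A_4 = 1, A_5 = 1, A_6 = 1. Minimum distance d = 1.

Enumerate all 2^3 = 8 messages m ∈ F_2^3.
For each, compute codeword c = mG in F_2^8, then tally its weight.
  m = 000 → c = 00000000, weight = 0.
  m = 100 → c = 01100010, weight = 3.
  m = 010 → c = 10010100, weight = 3.
  m = 110 → c = 11110110, weight = 6.
  m = 001 → c = 11010110, weight = 5.
  m = 101 → c = 10110100, weight = 4.
  m = 011 → c = 01000010, weight = 2.
  m = 111 → c = 00100000, weight = 1.
Tally weights:
  weight 0: 1 codewords.
  weight 1: 1 codewords.
  weight 2: 1 codewords.
  weight 3: 2 codewords.
  weight 4: 1 codewords.
  weight 5: 1 codewords.
  weight 6: 1 codewords.
Minimum distance d = smallest w > 0 with A_w > 0 = 1.
Sanity: Σ A_w = 8 = 2^3 = 8 ✓.


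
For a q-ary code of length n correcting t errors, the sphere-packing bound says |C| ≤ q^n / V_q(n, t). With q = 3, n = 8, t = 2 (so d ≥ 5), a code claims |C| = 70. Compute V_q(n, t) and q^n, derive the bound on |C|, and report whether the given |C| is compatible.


V_q(n, t) = 129, q^n = 6561, Hamming bound = 50, |C| = 70 > bound (violated).

Step 1: Compute V_q(n, t) = Σ_{j=0}^2 C(n, j) (q−1)^j.
  j = 0: C(8,0)·(2)^0 = 1·1 = 1.
  j = 1: C(8,1)·(2)^1 = 8·2 = 16.
  j = 2: C(8,2)·(2)^2 = 28·4 = 112.
  V_q(n, t) = 1 + 16 + 112 = 129.
Step 2: q^n = 3^8 = 6561.
Step 3: Hamming bound ⌊q^n / V_q(n,t)⌋ = ⌊6561/129⌋ = 50.
Step 4: Compare |C| = 70 to 50: violated.
The claimed |C| lies above the Hamming bound, so no 3-ary code of length 8 with d ≥ 5 can have 70 codewords.


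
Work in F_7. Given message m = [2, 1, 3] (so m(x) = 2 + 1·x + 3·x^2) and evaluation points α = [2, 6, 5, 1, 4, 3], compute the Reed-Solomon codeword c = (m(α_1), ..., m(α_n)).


c = [2, 4, 5, 6, 5, 4]

Message polynomial: m(x) = 2 + 1·x + 3·x^2 (mod 7).
For each evaluation point α_i, compute m(α_i) mod 7:
  α_1 = 2: Horner steps 3 → 0 → 2, so m(2) = 2.
  α_2 = 6: Horner steps 3 → 5 → 4, so m(6) = 4.
  α_3 = 5: Horner steps 3 → 2 → 5, so m(5) = 5.
  α_4 = 1: Horner steps 3 → 4 → 6, so m(1) = 6.
  α_5 = 4: Horner steps 3 → 6 → 5, so m(4) = 5.
  α_6 = 3: Horner steps 3 → 3 → 4, so m(3) = 4.
Codeword c = [2, 4, 5, 6, 5, 4] ∈ F_7^6.


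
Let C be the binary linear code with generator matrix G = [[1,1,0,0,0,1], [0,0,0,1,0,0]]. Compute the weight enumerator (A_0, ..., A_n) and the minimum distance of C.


Weight distribution: A_0 = 1, A_1 = 1, A_3 = 1, A_4 = 1. Minimum distance d = 1.

Enumerate all 2^2 = 4 messages m ∈ F_2^2.
For each, compute codeword c = mG in F_2^6, then tally its weight.
  m = 00 → c = 000000, weight = 0.
  m = 10 → c = 110001, weight = 3.
  m = 01 → c = 000100, weight = 1.
  m = 11 → c = 110101, weight = 4.
Tally weights:
  weight 0: 1 codewords.
  weight 1: 1 codewords.
  weight 3: 1 codewords.
  weight 4: 1 codewords.
Minimum distance d = smallest w > 0 with A_w > 0 = 1.
Sanity: Σ A_w = 4 = 2^2 = 4 ✓.


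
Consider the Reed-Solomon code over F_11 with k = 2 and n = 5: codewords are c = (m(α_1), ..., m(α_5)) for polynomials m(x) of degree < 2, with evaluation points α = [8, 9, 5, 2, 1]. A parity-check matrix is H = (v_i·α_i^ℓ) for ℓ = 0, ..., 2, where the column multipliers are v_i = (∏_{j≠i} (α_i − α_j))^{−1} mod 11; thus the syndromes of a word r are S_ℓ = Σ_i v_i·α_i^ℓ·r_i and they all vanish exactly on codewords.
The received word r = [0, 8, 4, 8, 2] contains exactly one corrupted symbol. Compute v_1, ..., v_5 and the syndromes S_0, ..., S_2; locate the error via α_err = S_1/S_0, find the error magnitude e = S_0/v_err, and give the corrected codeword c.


S = (6, 10, 2), error at position 2, error magnitude e = 2, c = [0, 6, 4, 8, 2].

Step 1: column multipliers v_i = (∏_{j≠i}(α_i − α_j))^{−1} mod 11.
  i = 1 (α = 8): (8−9)(8−5)(8−2)(8−1) = (−1)·3·6·7 = −126 ≡ 6, so v_1 = 6^{−1} = 2 (mod 11).
  i = 2 (α = 9): (9−8)(9−5)(9−2)(9−1) = 1·4·7·8 = 224 ≡ 4, so v_2 = 4^{−1} = 3 (mod 11).
  i = 3 (α = 5): (5−8)(5−9)(5−2)(5−1) = (−3)·(−4)·3·4 = 144 ≡ 1, so v_3 = 1^{−1} = 1 (mod 11).
  i = 4 (α = 2): (2−8)(2−9)(2−5)(2−1) = (−6)·(−7)·(−3)·1 = −126 ≡ 6, so v_4 = 6^{−1} = 2 (mod 11).
  i = 5 (α = 1): (1−8)(1−9)(1−5)(1−2) = (−7)·(−8)·(−4)·(−1) = 224 ≡ 4, so v_5 = 4^{−1} = 3 (mod 11).
  v = [2, 3, 1, 2, 3].
Step 2: syndromes of r = [0, 8, 4, 8, 2] (all sums mod 11).
  S_0 = Σ v_i r_i = 2·0 + 3·8 + 1·4 + 2·8 + 3·2 = 50 ≡ 6.
  S_1 = Σ v_i α_i r_i = 2·8·0 + 3·9·8 + 1·5·4 + 2·2·8 + 3·1·2 = 274 ≡ 10.
  α_i^2 mod 11 = [9, 4, 3, 4, 1].
  S_2 = Σ v_i α_i^2 r_i = 2·9·0 + 3·4·8 + 1·3·4 + 2·4·8 + 3·1·2 = 178 ≡ 2.
  S = (6, 10, 2) ≠ 0, so r is not a codeword (an error is present).
Step 3: locate the error. For a single error e at position i, S_ℓ = v_i·e·α_i^ℓ, so α_err = S_1/S_0.
  S_0^{−1} = 6^{−1} = 2 (mod 11), so α_err = 10·2 = 20 ≡ 9 = α_2. Error position i = 2.
  Consistency check: S_2/S_1 = 2·10 = 20 ≡ 9 = α_err ✓ (single-error assumption holds).
Step 4: error magnitude e = S_0/v_2 = S_0·∏_{j≠2}(α_2 − α_j) = 6·4 = 24 ≡ 2 (mod 11).
Step 5: correct position 2: c_2 = r_2 − e = 8 − 2 ≡ 6 (mod 11). Hence c = [0, 6, 4, 8, 2].
  Check: interpolating c through the α_i gives m(x) = 7 + 6·x (degree < 2) with m(α_i) = c_i for every i, so c is indeed a codeword.


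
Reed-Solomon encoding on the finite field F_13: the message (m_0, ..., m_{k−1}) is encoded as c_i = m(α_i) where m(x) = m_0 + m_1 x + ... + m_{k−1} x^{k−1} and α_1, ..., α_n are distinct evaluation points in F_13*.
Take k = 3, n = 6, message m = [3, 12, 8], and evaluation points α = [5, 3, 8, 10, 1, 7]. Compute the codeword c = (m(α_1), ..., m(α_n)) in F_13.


c = [3, 7, 0, 0, 10, 11]

Message polynomial: m(x) = 3 + 12·x + 8·x^2 (mod 13).
For each evaluation point α_i, compute m(α_i) mod 13:
  α_1 = 5: Horner steps 8 → 0 → 3, so m(5) = 3.
  α_2 = 3: Horner steps 8 → 10 → 7, so m(3) = 7.
  α_3 = 8: Horner steps 8 → 11 → 0, so m(8) = 0.
  α_4 = 10: Horner steps 8 → 1 → 0, so m(10) = 0.
  α_5 = 1: Horner steps 8 → 7 → 10, so m(1) = 10.
  α_6 = 7: Horner steps 8 → 3 → 11, so m(7) = 11.
Codeword c = [3, 7, 0, 0, 10, 11] ∈ F_13^6.


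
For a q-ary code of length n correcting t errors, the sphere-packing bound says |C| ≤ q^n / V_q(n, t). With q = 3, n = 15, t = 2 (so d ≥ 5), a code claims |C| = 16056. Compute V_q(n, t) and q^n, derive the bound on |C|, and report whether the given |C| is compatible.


V_q(n, t) = 451, q^n = 14348907, Hamming bound = 31815, |C| = 16056 ≤ bound (satisfied).

Step 1: Compute V_q(n, t) = Σ_{j=0}^2 C(n, j) (q−1)^j.
  j = 0: C(15,0)·(2)^0 = 1·1 = 1.
  j = 1: C(15,1)·(2)^1 = 15·2 = 30.
  j = 2: C(15,2)·(2)^2 = 105·4 = 420.
  V_q(n, t) = 1 + 30 + 420 = 451.
Step 2: q^n = 3^15 = 14348907.
Step 3: Hamming bound ⌊q^n / V_q(n,t)⌋ = ⌊14348907/451⌋ = 31815.
Step 4: Compare |C| = 16056 to 31815: satisfied.
The claimed |C| lies below the Hamming bound.


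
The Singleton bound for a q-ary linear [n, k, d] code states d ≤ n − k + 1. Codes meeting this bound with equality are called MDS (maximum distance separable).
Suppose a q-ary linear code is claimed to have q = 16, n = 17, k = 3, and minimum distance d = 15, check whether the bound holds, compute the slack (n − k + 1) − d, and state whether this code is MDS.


Singleton RHS = n − k + 1 = 15, slack = 0, bound satisfied, MDS.

Singleton bound: d ≤ n − k + 1.
Here n = 17, k = 3, so n − k + 1 = 15.
Given d = 15, check d ≤ 15: YES.
Slack = (n − k + 1) − d = 0.
The code is MDS (slack = 0).
Description: the claimed parameters are [17, 3, 15]_16; such a code would be MDS (meets Singleton bound).


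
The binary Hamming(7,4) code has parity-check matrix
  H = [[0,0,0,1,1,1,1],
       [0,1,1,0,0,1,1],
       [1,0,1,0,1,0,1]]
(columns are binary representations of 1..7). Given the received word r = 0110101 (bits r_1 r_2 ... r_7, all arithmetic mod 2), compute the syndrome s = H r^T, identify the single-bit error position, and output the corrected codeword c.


s = (0, 1, 1)^T, error position = 3, corrected codeword c = 0100101

Compute s = H r^T mod 2 one row at a time:
  s_1 = 0 + 1 + 0 + 1 = 2 ≡ 0 (mod 2).
  s_2 = 1 + 1 + 0 + 1 = 3 ≡ 1 (mod 2).
  s_3 = 0 + 1 + 1 + 1 = 3 ≡ 1 (mod 2).
s = (0, 1, 1)^T — this equals column 3 of H (binary 011), so error is at position 3.
Correct: flip bit 3 of r = 0110101 to get c = 0100101.


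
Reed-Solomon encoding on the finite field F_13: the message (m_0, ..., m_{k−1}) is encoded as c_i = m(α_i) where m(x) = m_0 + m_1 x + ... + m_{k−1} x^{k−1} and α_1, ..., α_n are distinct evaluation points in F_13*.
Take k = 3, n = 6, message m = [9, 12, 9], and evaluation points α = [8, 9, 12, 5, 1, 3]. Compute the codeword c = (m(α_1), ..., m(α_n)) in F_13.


c = [5, 1, 6, 8, 4, 9]

Message polynomial: m(x) = 9 + 12·x + 9·x^2 (mod 13).
For each evaluation point α_i, compute m(α_i) mod 13:
  α_1 = 8: Horner steps 9 → 6 → 5, so m(8) = 5.
  α_2 = 9: Horner steps 9 → 2 → 1, so m(9) = 1.
  α_3 = 12: Horner steps 9 → 3 → 6, so m(12) = 6.
  α_4 = 5: Horner steps 9 → 5 → 8, so m(5) = 8.
  α_5 = 1: Horner steps 9 → 8 → 4, so m(1) = 4.
  α_6 = 3: Horner steps 9 → 0 → 9, so m(3) = 9.
Codeword c = [5, 1, 6, 8, 4, 9] ∈ F_13^6.


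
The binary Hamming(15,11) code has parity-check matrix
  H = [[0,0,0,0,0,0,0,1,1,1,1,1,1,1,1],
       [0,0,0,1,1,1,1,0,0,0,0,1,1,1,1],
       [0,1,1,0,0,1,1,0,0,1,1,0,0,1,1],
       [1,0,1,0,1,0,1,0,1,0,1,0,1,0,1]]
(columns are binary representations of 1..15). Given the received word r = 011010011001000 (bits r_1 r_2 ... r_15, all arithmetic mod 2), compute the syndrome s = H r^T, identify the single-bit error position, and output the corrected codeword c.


s = (1, 0, 0, 1)^T, error position = 9, corrected codeword c = 011010010001000

Compute s = H r^T mod 2 one row at a time:
  s_1 = 1 + 1 + 0 + 0 + 1 + 0 + 0 + 0 = 3 ≡ 1 (mod 2).
  s_2 = 0 + 1 + 0 + 0 + 1 + 0 + 0 + 0 = 2 ≡ 0 (mod 2).
  s_3 = 1 + 1 + 0 + 0 + 0 + 0 + 0 + 0 = 2 ≡ 0 (mod 2).
  s_4 = 0 + 1 + 1 + 0 + 1 + 0 + 0 + 0 = 3 ≡ 1 (mod 2).
s = (1, 0, 0, 1)^T — this equals column 9 of H (binary 1001), so error is at position 9.
Correct: flip bit 9 of r = 011010011001000 to get c = 011010010001000.


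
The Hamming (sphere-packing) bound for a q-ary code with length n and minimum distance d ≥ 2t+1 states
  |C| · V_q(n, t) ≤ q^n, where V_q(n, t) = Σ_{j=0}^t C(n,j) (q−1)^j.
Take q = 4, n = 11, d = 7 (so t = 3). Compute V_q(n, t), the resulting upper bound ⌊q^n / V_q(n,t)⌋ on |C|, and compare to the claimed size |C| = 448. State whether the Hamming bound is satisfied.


V_q(n, t) = 4984, q^n = 4194304, Hamming bound = 841, |C| = 448 ≤ bound (satisfied).

Step 1: Compute V_q(n, t) = Σ_{j=0}^3 C(n, j) (q−1)^j.
  j = 0: C(11,0)·(3)^0 = 1·1 = 1.
  j = 1: C(11,1)·(3)^1 = 11·3 = 33.
  j = 2: C(11,2)·(3)^2 = 55·9 = 495.
  j = 3: C(11,3)·(3)^3 = 165·27 = 4455.
  V_q(n, t) = 1 + 33 + 495 + 4455 = 4984.
Step 2: q^n = 4^11 = 4194304.
Step 3: Hamming bound ⌊q^n / V_q(n,t)⌋ = ⌊4194304/4984⌋ = 841.
Step 4: Compare |C| = 448 to 841: satisfied.
The claimed |C| lies below the Hamming bound.


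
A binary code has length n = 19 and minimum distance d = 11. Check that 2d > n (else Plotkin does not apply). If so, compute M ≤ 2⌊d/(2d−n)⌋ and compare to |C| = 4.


Plotkin bound M ≤ 6; given |C| = 4 ≤ bound (satisfied).

Check applicability: 2d = 22, n = 19.
2d − n = 3 > 0, so Plotkin applies.
Compute d/(2d−n) = 11/3 ≈ 3.6667.
⌊d/(2d−n)⌋ = 3.
Plotkin bound: M ≤ 2·3 = 6.
Given |C| = 4, check: satisfied.
This |C| is below the Plotkin bound.


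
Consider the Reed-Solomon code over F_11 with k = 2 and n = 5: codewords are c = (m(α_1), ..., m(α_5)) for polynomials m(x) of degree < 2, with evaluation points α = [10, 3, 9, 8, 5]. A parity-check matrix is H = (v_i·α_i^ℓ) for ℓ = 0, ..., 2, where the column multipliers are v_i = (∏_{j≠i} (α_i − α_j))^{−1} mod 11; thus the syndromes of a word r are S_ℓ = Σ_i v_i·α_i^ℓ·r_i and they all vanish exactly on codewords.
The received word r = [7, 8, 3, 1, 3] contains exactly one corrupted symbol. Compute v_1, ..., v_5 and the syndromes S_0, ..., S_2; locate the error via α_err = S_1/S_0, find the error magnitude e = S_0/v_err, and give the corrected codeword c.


S = (6, 10, 2), error at position 3, error magnitude e = 10, c = [7, 8, 4, 1, 3].

Step 1: column multipliers v_i = (∏_{j≠i}(α_i − α_j))^{−1} mod 11.
  i = 1 (α = 10): (10−3)(10−9)(10−8)(10−5) = 7·1·2·5 = 70 ≡ 4, so v_1 = 4^{−1} = 3 (mod 11).
  i = 2 (α = 3): (3−10)(3−9)(3−8)(3−5) = (−7)·(−6)·(−5)·(−2) = 420 ≡ 2, so v_2 = 2^{−1} = 6 (mod 11).
  i = 3 (α = 9): (9−10)(9−3)(9−8)(9−5) = (−1)·6·1·4 = −24 ≡ 9, so v_3 = 9^{−1} = 5 (mod 11).
  i = 4 (α = 8): (8−10)(8−3)(8−9)(8−5) = (−2)·5·(−1)·3 = 30 ≡ 8, so v_4 = 8^{−1} = 7 (mod 11).
  i = 5 (α = 5): (5−10)(5−3)(5−9)(5−8) = (−5)·2·(−4)·(−3) = −120 ≡ 1, so v_5 = 1^{−1} = 1 (mod 11).
  v = [3, 6, 5, 7, 1].
Step 2: syndromes of r = [7, 8, 3, 1, 3] (all sums mod 11).
  S_0 = Σ v_i r_i = 3·7 + 6·8 + 5·3 + 7·1 + 1·3 = 94 ≡ 6.
  S_1 = Σ v_i α_i r_i = 3·10·7 + 6·3·8 + 5·9·3 + 7·8·1 + 1·5·3 = 560 ≡ 10.
  α_i^2 mod 11 = [1, 9, 4, 9, 3].
  S_2 = Σ v_i α_i^2 r_i = 3·1·7 + 6·9·8 + 5·4·3 + 7·9·1 + 1·3·3 = 585 ≡ 2.
  S = (6, 10, 2) ≠ 0, so r is not a codeword (an error is present).
Step 3: locate the error. For a single error e at position i, S_ℓ = v_i·e·α_i^ℓ, so α_err = S_1/S_0.
  S_0^{−1} = 6^{−1} = 2 (mod 11), so α_err = 10·2 = 20 ≡ 9 = α_3. Error position i = 3.
  Consistency check: S_2/S_1 = 2·10 = 20 ≡ 9 = α_err ✓ (single-error assumption holds).
Step 4: error magnitude e = S_0/v_3 = S_0·∏_{j≠3}(α_3 − α_j) = 6·9 = 54 ≡ 10 (mod 11).
Step 5: correct position 3: c_3 = r_3 − e = 3 − 10 ≡ 4 (mod 11). Hence c = [7, 8, 4, 1, 3].
  Check: interpolating c through the α_i gives m(x) = 10 + 3·x (degree < 2) with m(α_i) = c_i for every i, so c is indeed a codeword.


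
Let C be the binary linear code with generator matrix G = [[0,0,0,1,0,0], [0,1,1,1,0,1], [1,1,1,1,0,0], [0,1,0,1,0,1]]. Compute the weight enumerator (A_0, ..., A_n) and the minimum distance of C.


Weight distribution: A_0 = 1, A_1 = 2, A_2 = 4, A_3 = 6, A_4 = 3. Minimum distance d = 1.

Enumerate all 2^4 = 16 messages m ∈ F_2^4.
For each, compute codeword c = mG in F_2^6, then tally its weight.
  m = 0000 → c = 000000, weight = 0.
  m = 1000 → c = 000100, weight = 1.
  m = 0100 → c = 011101, weight = 4.
  m = 1100 → c = 011001, weight = 3.
  m = 0010 → c = 111100, weight = 4.
  m = 1010 → c = 111000, weight = 3.
  m = 0110 → c = 100001, weight = 2.
  m = 1110 → c = 100101, weight = 3.
  m = 0001 → c = 010101, weight = 3.
  m = 1001 → c = 010001, weight = 2.
  m = 0101 → c = 001000, weight = 1.
  m = 1101 → c = 001100, weight = 2.
  m = 0011 → c = 101001, weight = 3.
  m = 1011 → c = 101101, weight = 4.
  m = 0111 → c = 110100, weight = 3.
  m = 1111 → c = 110000, weight = 2.
Tally weights:
  weight 0: 1 codewords.
  weight 1: 2 codewords.
  weight 2: 4 codewords.
  weight 3: 6 codewords.
  weight 4: 3 codewords.
Minimum distance d = smallest w > 0 with A_w > 0 = 1.
Sanity: Σ A_w = 16 = 2^4 = 16 ✓.


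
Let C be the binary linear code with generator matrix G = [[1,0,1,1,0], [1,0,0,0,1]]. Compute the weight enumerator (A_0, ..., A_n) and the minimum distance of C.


Weight distribution: A_0 = 1, A_2 = 1, A_3 = 2. Minimum distance d = 2.

Enumerate all 2^2 = 4 messages m ∈ F_2^2.
For each, compute codeword c = mG in F_2^5, then tally its weight.
  m = 00 → c = 00000, weight = 0.
  m = 10 → c = 10110, weight = 3.
  m = 01 → c = 10001, weight = 2.
  m = 11 → c = 00111, weight = 3.
Tally weights:
  weight 0: 1 codewords.
  weight 2: 1 codewords.
  weight 3: 2 codewords.
Minimum distance d = smallest w > 0 with A_w > 0 = 2.
Sanity: Σ A_w = 4 = 2^2 = 4 ✓.


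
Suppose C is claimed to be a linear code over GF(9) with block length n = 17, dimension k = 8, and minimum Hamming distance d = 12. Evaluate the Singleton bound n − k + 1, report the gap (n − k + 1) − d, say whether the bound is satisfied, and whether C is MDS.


Singleton RHS = n − k + 1 = 10, slack = -2, bound violated (no such code; not MDS).

Singleton bound: d ≤ n − k + 1.
Here n = 17, k = 8, so n − k + 1 = 10.
Given d = 12, check d ≤ 10: NO.
Slack = (n − k + 1) − d = -2.
The slack is negative: d = 12 exceeds n − k + 1 = 10 by 2, so the Singleton bound is violated and no linear [17, 8, 12]_9 code can exist. In particular it is not MDS (MDS requires d = n − k + 1 exactly).
Description: the claimed parameters are [17, 8, 12]_9; such a code would be impossible (violates the Singleton bound).


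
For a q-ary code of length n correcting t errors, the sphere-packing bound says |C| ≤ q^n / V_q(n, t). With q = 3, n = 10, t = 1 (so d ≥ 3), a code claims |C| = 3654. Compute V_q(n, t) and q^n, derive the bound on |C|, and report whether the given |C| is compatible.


V_q(n, t) = 21, q^n = 59049, Hamming bound = 2811, |C| = 3654 > bound (violated).

Step 1: Compute V_q(n, t) = Σ_{j=0}^1 C(n, j) (q−1)^j.
  j = 0: C(10,0)·(2)^0 = 1·1 = 1.
  j = 1: C(10,1)·(2)^1 = 10·2 = 20.
  V_q(n, t) = 1 + 20 = 21.
Step 2: q^n = 3^10 = 59049.
Step 3: Hamming bound ⌊q^n / V_q(n,t)⌋ = ⌊59049/21⌋ = 2811.
Step 4: Compare |C| = 3654 to 2811: violated.
The claimed |C| lies above the Hamming bound, so no 3-ary code of length 10 with d ≥ 3 can have 3654 codewords.


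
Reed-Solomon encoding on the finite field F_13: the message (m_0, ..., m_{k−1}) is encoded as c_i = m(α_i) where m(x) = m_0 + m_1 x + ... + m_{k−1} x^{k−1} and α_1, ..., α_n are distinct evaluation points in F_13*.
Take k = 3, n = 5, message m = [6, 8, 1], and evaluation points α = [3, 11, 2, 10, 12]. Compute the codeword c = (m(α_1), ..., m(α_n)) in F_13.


c = [0, 7, 0, 4, 12]

Message polynomial: m(x) = 6 + 8·x + 1·x^2 (mod 13).
For each evaluation point α_i, compute m(α_i) mod 13:
  α_1 = 3: Horner steps 1 → 11 → 0, so m(3) = 0.
  α_2 = 11: Horner steps 1 → 6 → 7, so m(11) = 7.
  α_3 = 2: Horner steps 1 → 10 → 0, so m(2) = 0.
  α_4 = 10: Horner steps 1 → 5 → 4, so m(10) = 4.
  α_5 = 12: Horner steps 1 → 7 → 12, so m(12) = 12.
Codeword c = [0, 7, 0, 4, 12] ∈ F_13^5.


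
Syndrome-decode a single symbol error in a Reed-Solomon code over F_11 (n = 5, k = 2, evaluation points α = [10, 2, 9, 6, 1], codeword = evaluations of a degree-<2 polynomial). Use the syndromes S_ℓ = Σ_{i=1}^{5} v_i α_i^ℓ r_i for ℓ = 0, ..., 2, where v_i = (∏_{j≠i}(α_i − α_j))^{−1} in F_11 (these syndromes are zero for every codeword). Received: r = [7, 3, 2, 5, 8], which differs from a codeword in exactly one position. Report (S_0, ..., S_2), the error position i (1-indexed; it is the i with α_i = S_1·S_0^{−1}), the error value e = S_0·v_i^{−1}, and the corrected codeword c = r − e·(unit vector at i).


S = (7, 8, 6), error at position 3, error magnitude e = 1, c = [7, 3, 1, 5, 8].

Step 1: column multipliers v_i = (∏_{j≠i}(α_i − α_j))^{−1} mod 11.
  i = 1 (α = 10): (10−2)(10−9)(10−6)(10−1) = 8·1·4·9 = 288 ≡ 2, so v_1 = 2^{−1} = 6 (mod 11).
  i = 2 (α = 2): (2−10)(2−9)(2−6)(2−1) = (−8)·(−7)·(−4)·1 = −224 ≡ 7, so v_2 = 7^{−1} = 8 (mod 11).
  i = 3 (α = 9): (9−10)(9−2)(9−6)(9−1) = (−1)·7·3·8 = −168 ≡ 8, so v_3 = 8^{−1} = 7 (mod 11).
  i = 4 (α = 6): (6−10)(6−2)(6−9)(6−1) = (−4)·4·(−3)·5 = 240 ≡ 9, so v_4 = 9^{−1} = 5 (mod 11).
  i = 5 (α = 1): (1−10)(1−2)(1−9)(1−6) = (−9)·(−1)·(−8)·(−5) = 360 ≡ 8, so v_5 = 8^{−1} = 7 (mod 11).
  v = [6, 8, 7, 5, 7].
Step 2: syndromes of r = [7, 3, 2, 5, 8] (all sums mod 11).
  S_0 = Σ v_i r_i = 6·7 + 8·3 + 7·2 + 5·5 + 7·8 = 161 ≡ 7.
  S_1 = Σ v_i α_i r_i = 6·10·7 + 8·2·3 + 7·9·2 + 5·6·5 + 7·1·8 = 800 ≡ 8.
  α_i^2 mod 11 = [1, 4, 4, 3, 1].
  S_2 = Σ v_i α_i^2 r_i = 6·1·7 + 8·4·3 + 7·4·2 + 5·3·5 + 7·1·8 = 325 ≡ 6.
  S = (7, 8, 6) ≠ 0, so r is not a codeword (an error is present).
Step 3: locate the error. For a single error e at position i, S_ℓ = v_i·e·α_i^ℓ, so α_err = S_1/S_0.
  S_0^{−1} = 7^{−1} = 8 (mod 11), so α_err = 8·8 = 64 ≡ 9 = α_3. Error position i = 3.
  Consistency check: S_2/S_1 = 6·7 = 42 ≡ 9 = α_err ✓ (single-error assumption holds).
Step 4: error magnitude e = S_0/v_3 = S_0·∏_{j≠3}(α_3 − α_j) = 7·8 = 56 ≡ 1 (mod 11).
Step 5: correct position 3: c_3 = r_3 − e = 2 − 1 ≡ 1 (mod 11). Hence c = [7, 3, 1, 5, 8].
  Check: interpolating c through the α_i gives m(x) = 2 + 6·x (degree < 2) with m(α_i) = c_i for every i, so c is indeed a codeword.


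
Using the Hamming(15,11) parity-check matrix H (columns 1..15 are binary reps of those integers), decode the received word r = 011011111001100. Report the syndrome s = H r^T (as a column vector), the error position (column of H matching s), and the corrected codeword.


s = (0, 1, 0, 1)^T, error position = 5, corrected codeword c = 011001111001100

Compute s = H r^T mod 2 one row at a time:
  s_1 = 1 + 1 + 0 + 0 + 1 + 1 + 0 + 0 = 4 ≡ 0 (mod 2).
  s_2 = 0 + 1 + 1 + 1 + 1 + 1 + 0 + 0 = 5 ≡ 1 (mod 2).
  s_3 = 1 + 1 + 1 + 1 + 0 + 0 + 0 + 0 = 4 ≡ 0 (mod 2).
  s_4 = 0 + 1 + 1 + 1 + 1 + 0 + 1 + 0 = 5 ≡ 1 (mod 2).
s = (0, 1, 0, 1)^T — this equals column 5 of H (binary 0101), so error is at position 5.
Correct: flip bit 5 of r = 011011111001100 to get c = 011001111001100.


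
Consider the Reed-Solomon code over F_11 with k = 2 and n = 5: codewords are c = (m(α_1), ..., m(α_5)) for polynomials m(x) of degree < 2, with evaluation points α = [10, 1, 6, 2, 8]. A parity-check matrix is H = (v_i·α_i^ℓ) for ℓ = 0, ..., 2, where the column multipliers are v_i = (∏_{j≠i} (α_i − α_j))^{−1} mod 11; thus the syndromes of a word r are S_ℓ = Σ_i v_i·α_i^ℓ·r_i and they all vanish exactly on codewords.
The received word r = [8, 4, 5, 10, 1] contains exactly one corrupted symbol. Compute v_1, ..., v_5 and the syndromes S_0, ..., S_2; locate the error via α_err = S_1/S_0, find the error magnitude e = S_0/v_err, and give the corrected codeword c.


S = (5, 10, 9), error at position 4, error magnitude e = 8, c = [8, 4, 5, 2, 1].

Step 1: column multipliers v_i = (∏_{j≠i}(α_i − α_j))^{−1} mod 11.
  i = 1 (α = 10): (10−1)(10−6)(10−2)(10−8) = 9·4·8·2 = 576 ≡ 4, so v_1 = 4^{−1} = 3 (mod 11).
  i = 2 (α = 1): (1−10)(1−6)(1−2)(1−8) = (−9)·(−5)·(−1)·(−7) = 315 ≡ 7, so v_2 = 7^{−1} = 8 (mod 11).
  i = 3 (α = 6): (6−10)(6−1)(6−2)(6−8) = (−4)·5·4·(−2) = 160 ≡ 6, so v_3 = 6^{−1} = 2 (mod 11).
  i = 4 (α = 2): (2−10)(2−1)(2−6)(2−8) = (−8)·1·(−4)·(−6) = −192 ≡ 6, so v_4 = 6^{−1} = 2 (mod 11).
  i = 5 (α = 8): (8−10)(8−1)(8−6)(8−2) = (−2)·7·2·6 = −168 ≡ 8, so v_5 = 8^{−1} = 7 (mod 11).
  v = [3, 8, 2, 2, 7].
Step 2: syndromes of r = [8, 4, 5, 10, 1] (all sums mod 11).
  S_0 = Σ v_i r_i = 3·8 + 8·4 + 2·5 + 2·10 + 7·1 = 93 ≡ 5.
  S_1 = Σ v_i α_i r_i = 3·10·8 + 8·1·4 + 2·6·5 + 2·2·10 + 7·8·1 = 428 ≡ 10.
  α_i^2 mod 11 = [1, 1, 3, 4, 9].
  S_2 = Σ v_i α_i^2 r_i = 3·1·8 + 8·1·4 + 2·3·5 + 2·4·10 + 7·9·1 = 229 ≡ 9.
  S = (5, 10, 9) ≠ 0, so r is not a codeword (an error is present).
Step 3: locate the error. For a single error e at position i, S_ℓ = v_i·e·α_i^ℓ, so α_err = S_1/S_0.
  S_0^{−1} = 5^{−1} = 9 (mod 11), so α_err = 10·9 = 90 ≡ 2 = α_4. Error position i = 4.
  Consistency check: S_2/S_1 = 9·10 = 90 ≡ 2 = α_err ✓ (single-error assumption holds).
Step 4: error magnitude e = S_0/v_4 = S_0·∏_{j≠4}(α_4 − α_j) = 5·6 = 30 ≡ 8 (mod 11).
Step 5: correct position 4: c_4 = r_4 − e = 10 − 8 ≡ 2 (mod 11). Hence c = [8, 4, 5, 2, 1].
  Check: interpolating c through the α_i gives m(x) = 6 + 9·x (degree < 2) with m(α_i) = c_i for every i, so c is indeed a codeword.


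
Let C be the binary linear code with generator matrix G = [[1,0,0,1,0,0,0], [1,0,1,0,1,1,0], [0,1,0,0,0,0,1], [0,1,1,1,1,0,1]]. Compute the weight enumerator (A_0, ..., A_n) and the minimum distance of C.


Weight distribution: A_0 = 1, A_1 = 1, A_2 = 2, A_3 = 4, A_4 = 3, A_5 = 3, A_6 = 2. Minimum distance d = 1.

Enumerate all 2^4 = 16 messages m ∈ F_2^4.
For each, compute codeword c = mG in F_2^7, then tally its weight.
  m = 0000 → c = 0000000, weight = 0.
  m = 1000 → c = 1001000, weight = 2.
  m = 0100 → c = 1010110, weight = 4.
  m = 1100 → c = 0011110, weight = 4.
  m = 0010 → c = 0100001, weight = 2.
  m = 1010 → c = 1101001, weight = 4.
  m = 0110 → c = 1110111, weight = 6.
  m = 1110 → c = 0111111, weight = 6.
  m = 0001 → c = 0111101, weight = 5.
  m = 1001 → c = 1110101, weight = 5.
  m = 0101 → c = 1101011, weight = 5.
  m = 1101 → c = 0100011, weight = 3.
  m = 0011 → c = 0011100, weight = 3.
  m = 1011 → c = 1010100, weight = 3.
  m = 0111 → c = 1001010, weight = 3.
  m = 1111 → c = 0000010, weight = 1.
Tally weights:
  weight 0: 1 codewords.
  weight 1: 1 codewords.
  weight 2: 2 codewords.
  weight 3: 4 codewords.
  weight 4: 3 codewords.
  weight 5: 3 codewords.
  weight 6: 2 codewords.
Minimum distance d = smallest w > 0 with A_w > 0 = 1.
Sanity: Σ A_w = 16 = 2^4 = 16 ✓.


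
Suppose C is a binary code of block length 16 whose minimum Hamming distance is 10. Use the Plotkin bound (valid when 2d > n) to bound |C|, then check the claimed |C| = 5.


Plotkin bound M ≤ 4; given |C| = 5 > bound (violated).

Check applicability: 2d = 20, n = 16.
2d − n = 4 > 0, so Plotkin applies.
Compute d/(2d−n) = 10/4 ≈ 2.5000.
⌊d/(2d−n)⌋ = 2.
Plotkin bound: M ≤ 2·2 = 4.
Given |C| = 5, check: VIOLATED.
This |C| is above the Plotkin bound, so no binary code with n = 16, d = 10 and 5 codewords exists.


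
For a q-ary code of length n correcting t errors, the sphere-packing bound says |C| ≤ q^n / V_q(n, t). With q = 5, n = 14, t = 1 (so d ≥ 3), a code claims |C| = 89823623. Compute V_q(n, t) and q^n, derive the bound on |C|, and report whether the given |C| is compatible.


V_q(n, t) = 57, q^n = 6103515625, Hamming bound = 107079221, |C| = 89823623 ≤ bound (satisfied).

Step 1: Compute V_q(n, t) = Σ_{j=0}^1 C(n, j) (q−1)^j.
  j = 0: C(14,0)·(4)^0 = 1·1 = 1.
  j = 1: C(14,1)·(4)^1 = 14·4 = 56.
  V_q(n, t) = 1 + 56 = 57.
Step 2: q^n = 5^14 = 6103515625.
Step 3: Hamming bound ⌊q^n / V_q(n,t)⌋ = ⌊6103515625/57⌋ = 107079221.
Step 4: Compare |C| = 89823623 to 107079221: satisfied.
The claimed |C| lies below the Hamming bound.


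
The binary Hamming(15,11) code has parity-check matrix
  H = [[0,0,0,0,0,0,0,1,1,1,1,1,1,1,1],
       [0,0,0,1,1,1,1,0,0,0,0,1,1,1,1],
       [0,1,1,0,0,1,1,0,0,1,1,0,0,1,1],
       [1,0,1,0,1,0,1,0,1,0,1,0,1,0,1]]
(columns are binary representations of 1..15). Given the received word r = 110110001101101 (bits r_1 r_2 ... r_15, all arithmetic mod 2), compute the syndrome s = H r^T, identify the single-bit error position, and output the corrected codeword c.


s = (1, 1, 1, 1)^T, error position = 15, corrected codeword c = 110110001101100

Compute s = H r^T mod 2 one row at a time:
  s_1 = 0 + 1 + 1 + 0 + 1 + 1 + 0 + 1 = 5 ≡ 1 (mod 2).
  s_2 = 1 + 1 + 0 + 0 + 1 + 1 + 0 + 1 = 5 ≡ 1 (mod 2).
  s_3 = 1 + 0 + 0 + 0 + 1 + 0 + 0 + 1 = 3 ≡ 1 (mod 2).
  s_4 = 1 + 0 + 1 + 0 + 1 + 0 + 1 + 1 = 5 ≡ 1 (mod 2).
s = (1, 1, 1, 1)^T — this equals column 15 of H (binary 1111), so error is at position 15.
Correct: flip bit 15 of r = 110110001101101 to get c = 110110001101100.


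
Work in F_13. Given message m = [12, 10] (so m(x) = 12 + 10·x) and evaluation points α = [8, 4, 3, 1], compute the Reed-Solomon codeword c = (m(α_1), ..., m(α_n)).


c = [1, 0, 3, 9]

Message polynomial: m(x) = 12 + 10·x (mod 13).
For each evaluation point α_i, compute m(α_i) mod 13:
  α_1 = 8: Horner steps 10 → 1, so m(8) = 1.
  α_2 = 4: Horner steps 10 → 0, so m(4) = 0.
  α_3 = 3: Horner steps 10 → 3, so m(3) = 3.
  α_4 = 1: Horner steps 10 → 9, so m(1) = 9.
Codeword c = [1, 0, 3, 9] ∈ F_13^4.


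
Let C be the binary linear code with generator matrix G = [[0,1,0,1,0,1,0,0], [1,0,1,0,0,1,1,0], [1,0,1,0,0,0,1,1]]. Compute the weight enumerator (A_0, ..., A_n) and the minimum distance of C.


Weight distribution: A_0 = 1, A_2 = 1, A_3 = 2, A_4 = 2, A_5 = 1, A_7 = 1. Minimum distance d = 2.

Enumerate all 2^3 = 8 messages m ∈ F_2^3.
For each, compute codeword c = mG in F_2^8, then tally its weight.
  m = 000 → c = 00000000, weight = 0.
  m = 100 → c = 01010100, weight = 3.
  m = 010 → c = 10100110, weight = 4.
  m = 110 → c = 11110010, weight = 5.
  m = 001 → c = 10100011, weight = 4.
  m = 101 → c = 11110111, weight = 7.
  m = 011 → c = 00000101, weight = 2.
  m = 111 → c = 01010001, weight = 3.
Tally weights:
  weight 0: 1 codewords.
  weight 2: 1 codewords.
  weight 3: 2 codewords.
  weight 4: 2 codewords.
  weight 5: 1 codewords.
  weight 7: 1 codewords.
Minimum distance d = smallest w > 0 with A_w > 0 = 2.
Sanity: Σ A_w = 8 = 2^3 = 8 ✓.


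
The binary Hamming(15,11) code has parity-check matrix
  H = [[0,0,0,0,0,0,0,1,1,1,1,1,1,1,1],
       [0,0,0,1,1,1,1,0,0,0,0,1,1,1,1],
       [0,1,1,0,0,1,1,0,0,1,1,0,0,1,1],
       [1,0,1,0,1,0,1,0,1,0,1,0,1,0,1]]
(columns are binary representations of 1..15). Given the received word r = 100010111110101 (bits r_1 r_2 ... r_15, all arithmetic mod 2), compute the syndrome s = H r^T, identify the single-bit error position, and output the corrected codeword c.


s = (0, 0, 0, 1)^T, error position = 1, corrected codeword c = 000010111110101

Compute s = H r^T mod 2 one row at a time:
  s_1 = 1 + 1 + 1 + 1 + 0 + 1 + 0 + 1 = 6 ≡ 0 (mod 2).
  s_2 = 0 + 1 + 0 + 1 + 0 + 1 + 0 + 1 = 4 ≡ 0 (mod 2).
  s_3 = 0 + 0 + 0 + 1 + 1 + 1 + 0 + 1 = 4 ≡ 0 (mod 2).
  s_4 = 1 + 0 + 1 + 1 + 1 + 1 + 1 + 1 = 7 ≡ 1 (mod 2).
s = (0, 0, 0, 1)^T — this equals column 1 of H (binary 0001), so error is at position 1.
Correct: flip bit 1 of r = 100010111110101 to get c = 000010111110101.


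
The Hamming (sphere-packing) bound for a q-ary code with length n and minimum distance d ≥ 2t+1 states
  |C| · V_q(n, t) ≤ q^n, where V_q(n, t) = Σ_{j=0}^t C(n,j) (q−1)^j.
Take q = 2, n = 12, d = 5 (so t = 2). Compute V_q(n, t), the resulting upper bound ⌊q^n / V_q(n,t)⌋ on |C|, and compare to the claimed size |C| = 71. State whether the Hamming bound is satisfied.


V_q(n, t) = 79, q^n = 4096, Hamming bound = 51, |C| = 71 > bound (violated).

Step 1: Compute V_q(n, t) = Σ_{j=0}^2 C(n, j) (q−1)^j.
  j = 0: C(12,0)·(1)^0 = 1·1 = 1.
  j = 1: C(12,1)·(1)^1 = 12·1 = 12.
  j = 2: C(12,2)·(1)^2 = 66·1 = 66.
  V_q(n, t) = 1 + 12 + 66 = 79.
Step 2: q^n = 2^12 = 4096.
Step 3: Hamming bound ⌊q^n / V_q(n,t)⌋ = ⌊4096/79⌋ = 51.
Step 4: Compare |C| = 71 to 51: violated.
The claimed |C| lies above the Hamming bound, so no 2-ary code of length 12 with d ≥ 5 can have 71 codewords.


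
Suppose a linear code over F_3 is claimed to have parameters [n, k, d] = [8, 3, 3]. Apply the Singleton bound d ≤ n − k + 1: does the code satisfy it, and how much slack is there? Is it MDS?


Singleton RHS = n − k + 1 = 6, slack = 3, bound satisfied, not MDS.

Singleton bound: d ≤ n − k + 1.
Here n = 8, k = 3, so n − k + 1 = 6.
Given d = 3, check d ≤ 6: YES.
Slack = (n − k + 1) − d = 3.
The code is NOT MDS (slack = 3 > 0).
Description: the claimed parameters are [8, 3, 3]_3; such a code would be non-MDS.


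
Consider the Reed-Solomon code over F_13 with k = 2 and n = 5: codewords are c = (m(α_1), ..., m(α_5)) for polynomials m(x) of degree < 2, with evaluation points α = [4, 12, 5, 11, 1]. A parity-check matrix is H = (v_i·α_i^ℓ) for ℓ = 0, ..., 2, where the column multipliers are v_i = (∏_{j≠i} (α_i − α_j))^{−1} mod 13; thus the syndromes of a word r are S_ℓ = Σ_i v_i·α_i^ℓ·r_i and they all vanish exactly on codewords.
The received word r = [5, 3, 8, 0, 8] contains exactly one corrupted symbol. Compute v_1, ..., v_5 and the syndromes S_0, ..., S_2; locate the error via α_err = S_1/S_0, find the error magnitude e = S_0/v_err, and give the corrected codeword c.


S = (11, 11, 11), error at position 5, error magnitude e = 12, c = [5, 3, 8, 0, 9].

Step 1: column multipliers v_i = (∏_{j≠i}(α_i − α_j))^{−1} mod 13.
  i = 1 (α = 4): (4−12)(4−5)(4−11)(4−1) = (−8)·(−1)·(−7)·3 = −168 ≡ 1, so v_1 = 1^{−1} = 1 (mod 13).
  i = 2 (α = 12): (12−4)(12−5)(12−11)(12−1) = 8·7·1·11 = 616 ≡ 5, so v_2 = 5^{−1} = 8 (mod 13).
  i = 3 (α = 5): (5−4)(5−12)(5−11)(5−1) = 1·(−7)·(−6)·4 = 168 ≡ 12, so v_3 = 12^{−1} = 12 (mod 13).
  i = 4 (α = 11): (11−4)(11−12)(11−5)(11−1) = 7·(−1)·6·10 = −420 ≡ 9, so v_4 = 9^{−1} = 3 (mod 13).
  i = 5 (α = 1): (1−4)(1−12)(1−5)(1−11) = (−3)·(−11)·(−4)·(−10) = 1320 ≡ 7, so v_5 = 7^{−1} = 2 (mod 13).
  v = [1, 8, 12, 3, 2].
Step 2: syndromes of r = [5, 3, 8, 0, 8] (all sums mod 13).
  S_0 = Σ v_i r_i = 1·5 + 8·3 + 12·8 + 3·0 + 2·8 = 141 ≡ 11.
  S_1 = Σ v_i α_i r_i = 1·4·5 + 8·12·3 + 12·5·8 + 3·11·0 + 2·1·8 = 804 ≡ 11.
  α_i^2 mod 13 = [3, 1, 12, 4, 1].
  S_2 = Σ v_i α_i^2 r_i = 1·3·5 + 8·1·3 + 12·12·8 + 3·4·0 + 2·1·8 = 1207 ≡ 11.
  S = (11, 11, 11) ≠ 0, so r is not a codeword (an error is present).
Step 3: locate the error. For a single error e at position i, S_ℓ = v_i·e·α_i^ℓ, so α_err = S_1/S_0.
  S_0^{−1} = 11^{−1} = 6 (mod 13), so α_err = 11·6 = 66 ≡ 1 = α_5. Error position i = 5.
  Consistency check: S_2/S_1 = 11·6 = 66 ≡ 1 = α_err ✓ (single-error assumption holds).
Step 4: error magnitude e = S_0/v_5 = S_0·∏_{j≠5}(α_5 − α_j) = 11·7 = 77 ≡ 12 (mod 13).
Step 5: correct position 5: c_5 = r_5 − e = 8 − 12 ≡ 9 (mod 13). Hence c = [5, 3, 8, 0, 9].
  Check: interpolating c through the α_i gives m(x) = 6 + 3·x (degree < 2) with m(α_i) = c_i for every i, so c is indeed a codeword.
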